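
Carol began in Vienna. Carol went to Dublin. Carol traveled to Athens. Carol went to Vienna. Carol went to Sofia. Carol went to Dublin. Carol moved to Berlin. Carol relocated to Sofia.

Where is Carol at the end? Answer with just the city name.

Answer: Sofia

Derivation:
Tracking Carol's location:
Start: Carol is in Vienna.
After move 1: Vienna -> Dublin. Carol is in Dublin.
After move 2: Dublin -> Athens. Carol is in Athens.
After move 3: Athens -> Vienna. Carol is in Vienna.
After move 4: Vienna -> Sofia. Carol is in Sofia.
After move 5: Sofia -> Dublin. Carol is in Dublin.
After move 6: Dublin -> Berlin. Carol is in Berlin.
After move 7: Berlin -> Sofia. Carol is in Sofia.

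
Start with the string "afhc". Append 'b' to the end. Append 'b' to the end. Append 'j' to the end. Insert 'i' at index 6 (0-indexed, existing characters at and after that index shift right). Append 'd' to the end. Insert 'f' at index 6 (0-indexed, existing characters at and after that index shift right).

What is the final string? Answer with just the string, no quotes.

Applying each edit step by step:
Start: "afhc"
Op 1 (append 'b'): "afhc" -> "afhcb"
Op 2 (append 'b'): "afhcb" -> "afhcbb"
Op 3 (append 'j'): "afhcbb" -> "afhcbbj"
Op 4 (insert 'i' at idx 6): "afhcbbj" -> "afhcbbij"
Op 5 (append 'd'): "afhcbbij" -> "afhcbbijd"
Op 6 (insert 'f' at idx 6): "afhcbbijd" -> "afhcbbfijd"

Answer: afhcbbfijd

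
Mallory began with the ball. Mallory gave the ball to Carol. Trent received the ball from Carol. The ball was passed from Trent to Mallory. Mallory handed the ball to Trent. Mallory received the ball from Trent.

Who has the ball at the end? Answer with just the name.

Tracking the ball through each event:
Start: Mallory has the ball.
After event 1: Carol has the ball.
After event 2: Trent has the ball.
After event 3: Mallory has the ball.
After event 4: Trent has the ball.
After event 5: Mallory has the ball.

Answer: Mallory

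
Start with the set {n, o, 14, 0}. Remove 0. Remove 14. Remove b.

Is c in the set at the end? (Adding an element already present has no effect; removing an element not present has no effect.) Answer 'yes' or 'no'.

Tracking the set through each operation:
Start: {0, 14, n, o}
Event 1 (remove 0): removed. Set: {14, n, o}
Event 2 (remove 14): removed. Set: {n, o}
Event 3 (remove b): not present, no change. Set: {n, o}

Final set: {n, o} (size 2)
c is NOT in the final set.

Answer: no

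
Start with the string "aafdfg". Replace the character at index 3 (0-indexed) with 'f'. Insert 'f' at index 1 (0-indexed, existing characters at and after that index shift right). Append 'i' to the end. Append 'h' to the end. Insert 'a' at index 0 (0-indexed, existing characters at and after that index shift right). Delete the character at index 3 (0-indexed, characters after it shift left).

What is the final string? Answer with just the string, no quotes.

Answer: aaffffgih

Derivation:
Applying each edit step by step:
Start: "aafdfg"
Op 1 (replace idx 3: 'd' -> 'f'): "aafdfg" -> "aafffg"
Op 2 (insert 'f' at idx 1): "aafffg" -> "afafffg"
Op 3 (append 'i'): "afafffg" -> "afafffgi"
Op 4 (append 'h'): "afafffgi" -> "afafffgih"
Op 5 (insert 'a' at idx 0): "afafffgih" -> "aafafffgih"
Op 6 (delete idx 3 = 'a'): "aafafffgih" -> "aaffffgih"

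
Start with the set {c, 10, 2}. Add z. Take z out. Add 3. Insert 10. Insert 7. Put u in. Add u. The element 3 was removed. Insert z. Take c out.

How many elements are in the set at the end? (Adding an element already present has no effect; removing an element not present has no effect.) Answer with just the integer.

Tracking the set through each operation:
Start: {10, 2, c}
Event 1 (add z): added. Set: {10, 2, c, z}
Event 2 (remove z): removed. Set: {10, 2, c}
Event 3 (add 3): added. Set: {10, 2, 3, c}
Event 4 (add 10): already present, no change. Set: {10, 2, 3, c}
Event 5 (add 7): added. Set: {10, 2, 3, 7, c}
Event 6 (add u): added. Set: {10, 2, 3, 7, c, u}
Event 7 (add u): already present, no change. Set: {10, 2, 3, 7, c, u}
Event 8 (remove 3): removed. Set: {10, 2, 7, c, u}
Event 9 (add z): added. Set: {10, 2, 7, c, u, z}
Event 10 (remove c): removed. Set: {10, 2, 7, u, z}

Final set: {10, 2, 7, u, z} (size 5)

Answer: 5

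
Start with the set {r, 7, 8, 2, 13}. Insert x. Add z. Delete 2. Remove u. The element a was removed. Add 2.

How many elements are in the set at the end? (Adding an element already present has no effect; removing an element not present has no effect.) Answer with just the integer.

Answer: 7

Derivation:
Tracking the set through each operation:
Start: {13, 2, 7, 8, r}
Event 1 (add x): added. Set: {13, 2, 7, 8, r, x}
Event 2 (add z): added. Set: {13, 2, 7, 8, r, x, z}
Event 3 (remove 2): removed. Set: {13, 7, 8, r, x, z}
Event 4 (remove u): not present, no change. Set: {13, 7, 8, r, x, z}
Event 5 (remove a): not present, no change. Set: {13, 7, 8, r, x, z}
Event 6 (add 2): added. Set: {13, 2, 7, 8, r, x, z}

Final set: {13, 2, 7, 8, r, x, z} (size 7)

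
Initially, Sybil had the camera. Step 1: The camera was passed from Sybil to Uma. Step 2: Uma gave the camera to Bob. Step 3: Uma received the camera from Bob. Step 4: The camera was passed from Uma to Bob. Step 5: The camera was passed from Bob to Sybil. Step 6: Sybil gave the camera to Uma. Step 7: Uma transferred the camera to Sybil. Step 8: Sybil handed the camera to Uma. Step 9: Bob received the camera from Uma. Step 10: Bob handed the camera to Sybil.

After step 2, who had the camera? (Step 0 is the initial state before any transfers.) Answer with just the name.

Tracking the camera holder through step 2:
After step 0 (start): Sybil
After step 1: Uma
After step 2: Bob

At step 2, the holder is Bob.

Answer: Bob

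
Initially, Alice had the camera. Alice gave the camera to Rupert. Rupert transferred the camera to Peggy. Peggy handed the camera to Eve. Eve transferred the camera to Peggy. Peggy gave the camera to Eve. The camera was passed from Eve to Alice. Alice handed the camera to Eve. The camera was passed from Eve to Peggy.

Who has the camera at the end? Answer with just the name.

Tracking the camera through each event:
Start: Alice has the camera.
After event 1: Rupert has the camera.
After event 2: Peggy has the camera.
After event 3: Eve has the camera.
After event 4: Peggy has the camera.
After event 5: Eve has the camera.
After event 6: Alice has the camera.
After event 7: Eve has the camera.
After event 8: Peggy has the camera.

Answer: Peggy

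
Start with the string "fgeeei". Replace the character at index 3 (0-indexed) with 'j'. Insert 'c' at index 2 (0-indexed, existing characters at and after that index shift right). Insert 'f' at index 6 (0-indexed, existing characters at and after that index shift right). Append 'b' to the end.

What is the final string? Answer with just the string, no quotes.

Applying each edit step by step:
Start: "fgeeei"
Op 1 (replace idx 3: 'e' -> 'j'): "fgeeei" -> "fgejei"
Op 2 (insert 'c' at idx 2): "fgejei" -> "fgcejei"
Op 3 (insert 'f' at idx 6): "fgcejei" -> "fgcejefi"
Op 4 (append 'b'): "fgcejefi" -> "fgcejefib"

Answer: fgcejefib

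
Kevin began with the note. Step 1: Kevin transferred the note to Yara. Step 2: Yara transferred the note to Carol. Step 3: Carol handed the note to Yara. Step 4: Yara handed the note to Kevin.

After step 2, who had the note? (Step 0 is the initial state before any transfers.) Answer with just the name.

Answer: Carol

Derivation:
Tracking the note holder through step 2:
After step 0 (start): Kevin
After step 1: Yara
After step 2: Carol

At step 2, the holder is Carol.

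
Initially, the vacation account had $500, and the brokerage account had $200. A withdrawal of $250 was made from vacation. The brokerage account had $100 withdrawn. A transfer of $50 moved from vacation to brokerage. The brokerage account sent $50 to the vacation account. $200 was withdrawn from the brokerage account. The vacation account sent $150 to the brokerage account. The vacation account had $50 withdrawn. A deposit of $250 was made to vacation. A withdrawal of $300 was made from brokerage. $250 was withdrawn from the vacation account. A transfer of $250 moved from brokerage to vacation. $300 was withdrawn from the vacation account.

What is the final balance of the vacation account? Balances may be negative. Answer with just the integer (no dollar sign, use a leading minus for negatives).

Tracking account balances step by step:
Start: vacation=500, brokerage=200
Event 1 (withdraw 250 from vacation): vacation: 500 - 250 = 250. Balances: vacation=250, brokerage=200
Event 2 (withdraw 100 from brokerage): brokerage: 200 - 100 = 100. Balances: vacation=250, brokerage=100
Event 3 (transfer 50 vacation -> brokerage): vacation: 250 - 50 = 200, brokerage: 100 + 50 = 150. Balances: vacation=200, brokerage=150
Event 4 (transfer 50 brokerage -> vacation): brokerage: 150 - 50 = 100, vacation: 200 + 50 = 250. Balances: vacation=250, brokerage=100
Event 5 (withdraw 200 from brokerage): brokerage: 100 - 200 = -100. Balances: vacation=250, brokerage=-100
Event 6 (transfer 150 vacation -> brokerage): vacation: 250 - 150 = 100, brokerage: -100 + 150 = 50. Balances: vacation=100, brokerage=50
Event 7 (withdraw 50 from vacation): vacation: 100 - 50 = 50. Balances: vacation=50, brokerage=50
Event 8 (deposit 250 to vacation): vacation: 50 + 250 = 300. Balances: vacation=300, brokerage=50
Event 9 (withdraw 300 from brokerage): brokerage: 50 - 300 = -250. Balances: vacation=300, brokerage=-250
Event 10 (withdraw 250 from vacation): vacation: 300 - 250 = 50. Balances: vacation=50, brokerage=-250
Event 11 (transfer 250 brokerage -> vacation): brokerage: -250 - 250 = -500, vacation: 50 + 250 = 300. Balances: vacation=300, brokerage=-500
Event 12 (withdraw 300 from vacation): vacation: 300 - 300 = 0. Balances: vacation=0, brokerage=-500

Final balance of vacation: 0

Answer: 0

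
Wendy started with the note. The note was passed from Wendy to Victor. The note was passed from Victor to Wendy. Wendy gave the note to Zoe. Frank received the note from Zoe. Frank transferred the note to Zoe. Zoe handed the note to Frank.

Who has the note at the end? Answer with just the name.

Answer: Frank

Derivation:
Tracking the note through each event:
Start: Wendy has the note.
After event 1: Victor has the note.
After event 2: Wendy has the note.
After event 3: Zoe has the note.
After event 4: Frank has the note.
After event 5: Zoe has the note.
After event 6: Frank has the note.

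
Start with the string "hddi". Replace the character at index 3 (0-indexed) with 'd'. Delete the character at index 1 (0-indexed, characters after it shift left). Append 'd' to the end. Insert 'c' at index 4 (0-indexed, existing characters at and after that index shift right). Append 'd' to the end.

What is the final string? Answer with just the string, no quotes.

Applying each edit step by step:
Start: "hddi"
Op 1 (replace idx 3: 'i' -> 'd'): "hddi" -> "hddd"
Op 2 (delete idx 1 = 'd'): "hddd" -> "hdd"
Op 3 (append 'd'): "hdd" -> "hddd"
Op 4 (insert 'c' at idx 4): "hddd" -> "hdddc"
Op 5 (append 'd'): "hdddc" -> "hdddcd"

Answer: hdddcd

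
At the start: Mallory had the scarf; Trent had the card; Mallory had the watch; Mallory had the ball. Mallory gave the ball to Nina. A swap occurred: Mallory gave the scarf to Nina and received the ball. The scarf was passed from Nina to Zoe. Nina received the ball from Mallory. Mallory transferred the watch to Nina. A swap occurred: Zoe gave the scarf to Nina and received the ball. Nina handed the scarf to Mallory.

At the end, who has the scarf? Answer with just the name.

Tracking all object holders:
Start: scarf:Mallory, card:Trent, watch:Mallory, ball:Mallory
Event 1 (give ball: Mallory -> Nina). State: scarf:Mallory, card:Trent, watch:Mallory, ball:Nina
Event 2 (swap scarf<->ball: now scarf:Nina, ball:Mallory). State: scarf:Nina, card:Trent, watch:Mallory, ball:Mallory
Event 3 (give scarf: Nina -> Zoe). State: scarf:Zoe, card:Trent, watch:Mallory, ball:Mallory
Event 4 (give ball: Mallory -> Nina). State: scarf:Zoe, card:Trent, watch:Mallory, ball:Nina
Event 5 (give watch: Mallory -> Nina). State: scarf:Zoe, card:Trent, watch:Nina, ball:Nina
Event 6 (swap scarf<->ball: now scarf:Nina, ball:Zoe). State: scarf:Nina, card:Trent, watch:Nina, ball:Zoe
Event 7 (give scarf: Nina -> Mallory). State: scarf:Mallory, card:Trent, watch:Nina, ball:Zoe

Final state: scarf:Mallory, card:Trent, watch:Nina, ball:Zoe
The scarf is held by Mallory.

Answer: Mallory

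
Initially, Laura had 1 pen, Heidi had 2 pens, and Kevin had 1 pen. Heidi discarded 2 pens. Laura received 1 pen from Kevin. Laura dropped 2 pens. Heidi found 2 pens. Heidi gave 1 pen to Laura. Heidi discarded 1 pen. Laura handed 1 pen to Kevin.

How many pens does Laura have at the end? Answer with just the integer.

Tracking counts step by step:
Start: Laura=1, Heidi=2, Kevin=1
Event 1 (Heidi -2): Heidi: 2 -> 0. State: Laura=1, Heidi=0, Kevin=1
Event 2 (Kevin -> Laura, 1): Kevin: 1 -> 0, Laura: 1 -> 2. State: Laura=2, Heidi=0, Kevin=0
Event 3 (Laura -2): Laura: 2 -> 0. State: Laura=0, Heidi=0, Kevin=0
Event 4 (Heidi +2): Heidi: 0 -> 2. State: Laura=0, Heidi=2, Kevin=0
Event 5 (Heidi -> Laura, 1): Heidi: 2 -> 1, Laura: 0 -> 1. State: Laura=1, Heidi=1, Kevin=0
Event 6 (Heidi -1): Heidi: 1 -> 0. State: Laura=1, Heidi=0, Kevin=0
Event 7 (Laura -> Kevin, 1): Laura: 1 -> 0, Kevin: 0 -> 1. State: Laura=0, Heidi=0, Kevin=1

Laura's final count: 0

Answer: 0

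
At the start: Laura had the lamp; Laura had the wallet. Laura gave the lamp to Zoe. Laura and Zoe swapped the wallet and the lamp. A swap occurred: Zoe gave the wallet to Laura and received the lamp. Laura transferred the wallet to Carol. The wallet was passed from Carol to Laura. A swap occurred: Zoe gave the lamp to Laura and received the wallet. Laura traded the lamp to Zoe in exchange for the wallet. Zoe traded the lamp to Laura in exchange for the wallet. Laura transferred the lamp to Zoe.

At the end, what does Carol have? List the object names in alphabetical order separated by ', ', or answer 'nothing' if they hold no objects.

Answer: nothing

Derivation:
Tracking all object holders:
Start: lamp:Laura, wallet:Laura
Event 1 (give lamp: Laura -> Zoe). State: lamp:Zoe, wallet:Laura
Event 2 (swap wallet<->lamp: now wallet:Zoe, lamp:Laura). State: lamp:Laura, wallet:Zoe
Event 3 (swap wallet<->lamp: now wallet:Laura, lamp:Zoe). State: lamp:Zoe, wallet:Laura
Event 4 (give wallet: Laura -> Carol). State: lamp:Zoe, wallet:Carol
Event 5 (give wallet: Carol -> Laura). State: lamp:Zoe, wallet:Laura
Event 6 (swap lamp<->wallet: now lamp:Laura, wallet:Zoe). State: lamp:Laura, wallet:Zoe
Event 7 (swap lamp<->wallet: now lamp:Zoe, wallet:Laura). State: lamp:Zoe, wallet:Laura
Event 8 (swap lamp<->wallet: now lamp:Laura, wallet:Zoe). State: lamp:Laura, wallet:Zoe
Event 9 (give lamp: Laura -> Zoe). State: lamp:Zoe, wallet:Zoe

Final state: lamp:Zoe, wallet:Zoe
Carol holds: (nothing).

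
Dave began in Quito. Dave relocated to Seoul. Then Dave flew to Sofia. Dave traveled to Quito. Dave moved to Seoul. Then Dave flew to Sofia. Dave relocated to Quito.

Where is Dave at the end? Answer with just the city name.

Answer: Quito

Derivation:
Tracking Dave's location:
Start: Dave is in Quito.
After move 1: Quito -> Seoul. Dave is in Seoul.
After move 2: Seoul -> Sofia. Dave is in Sofia.
After move 3: Sofia -> Quito. Dave is in Quito.
After move 4: Quito -> Seoul. Dave is in Seoul.
After move 5: Seoul -> Sofia. Dave is in Sofia.
After move 6: Sofia -> Quito. Dave is in Quito.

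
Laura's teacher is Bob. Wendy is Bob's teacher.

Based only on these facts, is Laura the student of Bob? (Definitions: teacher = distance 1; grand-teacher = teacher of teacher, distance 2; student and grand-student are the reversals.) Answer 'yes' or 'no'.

Reconstructing the teacher chain from the given facts:
  Wendy -> Bob -> Laura
(each arrow means 'teacher of the next')
Positions in the chain (0 = top):
  position of Wendy: 0
  position of Bob: 1
  position of Laura: 2

Laura is at position 2, Bob is at position 1; signed distance (j - i) = -1.
'student' requires j - i = -1. Actual distance is -1, so the relation HOLDS.

Answer: yes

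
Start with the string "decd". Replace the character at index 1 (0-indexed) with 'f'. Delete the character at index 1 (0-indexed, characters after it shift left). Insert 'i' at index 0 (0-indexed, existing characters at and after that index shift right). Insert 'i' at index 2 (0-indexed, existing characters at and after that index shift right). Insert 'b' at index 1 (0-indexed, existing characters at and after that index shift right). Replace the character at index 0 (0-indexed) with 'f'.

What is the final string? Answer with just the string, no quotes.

Applying each edit step by step:
Start: "decd"
Op 1 (replace idx 1: 'e' -> 'f'): "decd" -> "dfcd"
Op 2 (delete idx 1 = 'f'): "dfcd" -> "dcd"
Op 3 (insert 'i' at idx 0): "dcd" -> "idcd"
Op 4 (insert 'i' at idx 2): "idcd" -> "idicd"
Op 5 (insert 'b' at idx 1): "idicd" -> "ibdicd"
Op 6 (replace idx 0: 'i' -> 'f'): "ibdicd" -> "fbdicd"

Answer: fbdicd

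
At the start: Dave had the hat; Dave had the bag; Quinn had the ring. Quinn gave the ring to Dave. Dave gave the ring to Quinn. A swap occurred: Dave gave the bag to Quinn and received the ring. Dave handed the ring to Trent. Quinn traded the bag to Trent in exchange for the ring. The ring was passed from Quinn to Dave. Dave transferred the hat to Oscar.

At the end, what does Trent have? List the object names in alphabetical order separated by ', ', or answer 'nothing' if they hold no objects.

Answer: bag

Derivation:
Tracking all object holders:
Start: hat:Dave, bag:Dave, ring:Quinn
Event 1 (give ring: Quinn -> Dave). State: hat:Dave, bag:Dave, ring:Dave
Event 2 (give ring: Dave -> Quinn). State: hat:Dave, bag:Dave, ring:Quinn
Event 3 (swap bag<->ring: now bag:Quinn, ring:Dave). State: hat:Dave, bag:Quinn, ring:Dave
Event 4 (give ring: Dave -> Trent). State: hat:Dave, bag:Quinn, ring:Trent
Event 5 (swap bag<->ring: now bag:Trent, ring:Quinn). State: hat:Dave, bag:Trent, ring:Quinn
Event 6 (give ring: Quinn -> Dave). State: hat:Dave, bag:Trent, ring:Dave
Event 7 (give hat: Dave -> Oscar). State: hat:Oscar, bag:Trent, ring:Dave

Final state: hat:Oscar, bag:Trent, ring:Dave
Trent holds: bag.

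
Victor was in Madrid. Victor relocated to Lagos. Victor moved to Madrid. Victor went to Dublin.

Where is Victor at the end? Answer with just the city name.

Answer: Dublin

Derivation:
Tracking Victor's location:
Start: Victor is in Madrid.
After move 1: Madrid -> Lagos. Victor is in Lagos.
After move 2: Lagos -> Madrid. Victor is in Madrid.
After move 3: Madrid -> Dublin. Victor is in Dublin.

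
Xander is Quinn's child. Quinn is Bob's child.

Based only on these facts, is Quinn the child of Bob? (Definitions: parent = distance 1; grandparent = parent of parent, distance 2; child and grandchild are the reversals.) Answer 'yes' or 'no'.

Answer: yes

Derivation:
Reconstructing the parent chain from the given facts:
  Bob -> Quinn -> Xander
(each arrow means 'parent of the next')
Positions in the chain (0 = top):
  position of Bob: 0
  position of Quinn: 1
  position of Xander: 2

Quinn is at position 1, Bob is at position 0; signed distance (j - i) = -1.
'child' requires j - i = -1. Actual distance is -1, so the relation HOLDS.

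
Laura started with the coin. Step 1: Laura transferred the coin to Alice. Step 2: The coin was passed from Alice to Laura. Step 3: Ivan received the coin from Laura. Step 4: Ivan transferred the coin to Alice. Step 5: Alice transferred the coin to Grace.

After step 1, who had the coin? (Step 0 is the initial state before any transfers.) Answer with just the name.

Tracking the coin holder through step 1:
After step 0 (start): Laura
After step 1: Alice

At step 1, the holder is Alice.

Answer: Alice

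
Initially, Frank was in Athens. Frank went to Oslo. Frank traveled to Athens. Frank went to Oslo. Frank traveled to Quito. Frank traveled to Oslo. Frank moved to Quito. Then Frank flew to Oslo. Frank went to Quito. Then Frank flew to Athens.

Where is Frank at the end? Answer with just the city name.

Answer: Athens

Derivation:
Tracking Frank's location:
Start: Frank is in Athens.
After move 1: Athens -> Oslo. Frank is in Oslo.
After move 2: Oslo -> Athens. Frank is in Athens.
After move 3: Athens -> Oslo. Frank is in Oslo.
After move 4: Oslo -> Quito. Frank is in Quito.
After move 5: Quito -> Oslo. Frank is in Oslo.
After move 6: Oslo -> Quito. Frank is in Quito.
After move 7: Quito -> Oslo. Frank is in Oslo.
After move 8: Oslo -> Quito. Frank is in Quito.
After move 9: Quito -> Athens. Frank is in Athens.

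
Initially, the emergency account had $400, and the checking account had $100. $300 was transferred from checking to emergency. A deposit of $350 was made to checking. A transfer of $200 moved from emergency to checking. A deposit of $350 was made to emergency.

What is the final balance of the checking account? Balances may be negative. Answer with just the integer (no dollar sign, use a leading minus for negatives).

Answer: 350

Derivation:
Tracking account balances step by step:
Start: emergency=400, checking=100
Event 1 (transfer 300 checking -> emergency): checking: 100 - 300 = -200, emergency: 400 + 300 = 700. Balances: emergency=700, checking=-200
Event 2 (deposit 350 to checking): checking: -200 + 350 = 150. Balances: emergency=700, checking=150
Event 3 (transfer 200 emergency -> checking): emergency: 700 - 200 = 500, checking: 150 + 200 = 350. Balances: emergency=500, checking=350
Event 4 (deposit 350 to emergency): emergency: 500 + 350 = 850. Balances: emergency=850, checking=350

Final balance of checking: 350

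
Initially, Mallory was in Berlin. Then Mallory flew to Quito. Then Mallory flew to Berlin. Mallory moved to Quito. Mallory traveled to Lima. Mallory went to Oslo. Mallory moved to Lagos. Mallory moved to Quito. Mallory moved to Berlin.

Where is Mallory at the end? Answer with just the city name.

Answer: Berlin

Derivation:
Tracking Mallory's location:
Start: Mallory is in Berlin.
After move 1: Berlin -> Quito. Mallory is in Quito.
After move 2: Quito -> Berlin. Mallory is in Berlin.
After move 3: Berlin -> Quito. Mallory is in Quito.
After move 4: Quito -> Lima. Mallory is in Lima.
After move 5: Lima -> Oslo. Mallory is in Oslo.
After move 6: Oslo -> Lagos. Mallory is in Lagos.
After move 7: Lagos -> Quito. Mallory is in Quito.
After move 8: Quito -> Berlin. Mallory is in Berlin.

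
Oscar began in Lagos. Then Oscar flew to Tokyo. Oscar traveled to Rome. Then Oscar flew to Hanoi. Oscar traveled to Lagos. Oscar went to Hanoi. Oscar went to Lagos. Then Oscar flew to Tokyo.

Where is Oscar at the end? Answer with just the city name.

Tracking Oscar's location:
Start: Oscar is in Lagos.
After move 1: Lagos -> Tokyo. Oscar is in Tokyo.
After move 2: Tokyo -> Rome. Oscar is in Rome.
After move 3: Rome -> Hanoi. Oscar is in Hanoi.
After move 4: Hanoi -> Lagos. Oscar is in Lagos.
After move 5: Lagos -> Hanoi. Oscar is in Hanoi.
After move 6: Hanoi -> Lagos. Oscar is in Lagos.
After move 7: Lagos -> Tokyo. Oscar is in Tokyo.

Answer: Tokyo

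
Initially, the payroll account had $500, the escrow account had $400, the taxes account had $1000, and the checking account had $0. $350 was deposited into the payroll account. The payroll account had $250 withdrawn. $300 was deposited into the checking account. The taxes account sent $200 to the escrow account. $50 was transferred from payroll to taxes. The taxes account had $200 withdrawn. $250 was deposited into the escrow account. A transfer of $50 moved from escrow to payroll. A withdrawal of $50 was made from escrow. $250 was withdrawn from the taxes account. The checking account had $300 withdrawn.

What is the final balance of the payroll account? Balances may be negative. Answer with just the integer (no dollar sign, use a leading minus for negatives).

Answer: 600

Derivation:
Tracking account balances step by step:
Start: payroll=500, escrow=400, taxes=1000, checking=0
Event 1 (deposit 350 to payroll): payroll: 500 + 350 = 850. Balances: payroll=850, escrow=400, taxes=1000, checking=0
Event 2 (withdraw 250 from payroll): payroll: 850 - 250 = 600. Balances: payroll=600, escrow=400, taxes=1000, checking=0
Event 3 (deposit 300 to checking): checking: 0 + 300 = 300. Balances: payroll=600, escrow=400, taxes=1000, checking=300
Event 4 (transfer 200 taxes -> escrow): taxes: 1000 - 200 = 800, escrow: 400 + 200 = 600. Balances: payroll=600, escrow=600, taxes=800, checking=300
Event 5 (transfer 50 payroll -> taxes): payroll: 600 - 50 = 550, taxes: 800 + 50 = 850. Balances: payroll=550, escrow=600, taxes=850, checking=300
Event 6 (withdraw 200 from taxes): taxes: 850 - 200 = 650. Balances: payroll=550, escrow=600, taxes=650, checking=300
Event 7 (deposit 250 to escrow): escrow: 600 + 250 = 850. Balances: payroll=550, escrow=850, taxes=650, checking=300
Event 8 (transfer 50 escrow -> payroll): escrow: 850 - 50 = 800, payroll: 550 + 50 = 600. Balances: payroll=600, escrow=800, taxes=650, checking=300
Event 9 (withdraw 50 from escrow): escrow: 800 - 50 = 750. Balances: payroll=600, escrow=750, taxes=650, checking=300
Event 10 (withdraw 250 from taxes): taxes: 650 - 250 = 400. Balances: payroll=600, escrow=750, taxes=400, checking=300
Event 11 (withdraw 300 from checking): checking: 300 - 300 = 0. Balances: payroll=600, escrow=750, taxes=400, checking=0

Final balance of payroll: 600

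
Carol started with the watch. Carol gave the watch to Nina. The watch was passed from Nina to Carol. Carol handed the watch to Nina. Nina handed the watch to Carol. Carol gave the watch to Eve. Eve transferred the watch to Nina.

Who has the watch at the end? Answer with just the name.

Answer: Nina

Derivation:
Tracking the watch through each event:
Start: Carol has the watch.
After event 1: Nina has the watch.
After event 2: Carol has the watch.
After event 3: Nina has the watch.
After event 4: Carol has the watch.
After event 5: Eve has the watch.
After event 6: Nina has the watch.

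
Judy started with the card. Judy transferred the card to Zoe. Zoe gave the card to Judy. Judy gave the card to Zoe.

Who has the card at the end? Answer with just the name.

Answer: Zoe

Derivation:
Tracking the card through each event:
Start: Judy has the card.
After event 1: Zoe has the card.
After event 2: Judy has the card.
After event 3: Zoe has the card.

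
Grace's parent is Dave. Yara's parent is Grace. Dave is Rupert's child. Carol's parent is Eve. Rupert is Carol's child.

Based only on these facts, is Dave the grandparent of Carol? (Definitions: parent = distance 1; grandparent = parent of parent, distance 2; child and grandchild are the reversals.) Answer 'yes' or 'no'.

Reconstructing the parent chain from the given facts:
  Eve -> Carol -> Rupert -> Dave -> Grace -> Yara
(each arrow means 'parent of the next')
Positions in the chain (0 = top):
  position of Eve: 0
  position of Carol: 1
  position of Rupert: 2
  position of Dave: 3
  position of Grace: 4
  position of Yara: 5

Dave is at position 3, Carol is at position 1; signed distance (j - i) = -2.
'grandparent' requires j - i = 2. Actual distance is -2, so the relation does NOT hold.

Answer: no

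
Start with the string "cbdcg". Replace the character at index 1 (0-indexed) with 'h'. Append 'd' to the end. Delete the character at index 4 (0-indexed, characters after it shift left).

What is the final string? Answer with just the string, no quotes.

Applying each edit step by step:
Start: "cbdcg"
Op 1 (replace idx 1: 'b' -> 'h'): "cbdcg" -> "chdcg"
Op 2 (append 'd'): "chdcg" -> "chdcgd"
Op 3 (delete idx 4 = 'g'): "chdcgd" -> "chdcd"

Answer: chdcd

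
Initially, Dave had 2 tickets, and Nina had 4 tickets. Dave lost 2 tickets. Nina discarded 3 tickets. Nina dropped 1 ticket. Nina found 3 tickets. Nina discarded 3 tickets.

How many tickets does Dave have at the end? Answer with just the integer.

Answer: 0

Derivation:
Tracking counts step by step:
Start: Dave=2, Nina=4
Event 1 (Dave -2): Dave: 2 -> 0. State: Dave=0, Nina=4
Event 2 (Nina -3): Nina: 4 -> 1. State: Dave=0, Nina=1
Event 3 (Nina -1): Nina: 1 -> 0. State: Dave=0, Nina=0
Event 4 (Nina +3): Nina: 0 -> 3. State: Dave=0, Nina=3
Event 5 (Nina -3): Nina: 3 -> 0. State: Dave=0, Nina=0

Dave's final count: 0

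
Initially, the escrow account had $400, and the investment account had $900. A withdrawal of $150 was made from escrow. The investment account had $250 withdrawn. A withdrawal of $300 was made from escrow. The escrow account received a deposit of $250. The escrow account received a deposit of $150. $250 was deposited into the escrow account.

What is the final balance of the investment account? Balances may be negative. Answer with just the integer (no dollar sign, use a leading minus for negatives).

Tracking account balances step by step:
Start: escrow=400, investment=900
Event 1 (withdraw 150 from escrow): escrow: 400 - 150 = 250. Balances: escrow=250, investment=900
Event 2 (withdraw 250 from investment): investment: 900 - 250 = 650. Balances: escrow=250, investment=650
Event 3 (withdraw 300 from escrow): escrow: 250 - 300 = -50. Balances: escrow=-50, investment=650
Event 4 (deposit 250 to escrow): escrow: -50 + 250 = 200. Balances: escrow=200, investment=650
Event 5 (deposit 150 to escrow): escrow: 200 + 150 = 350. Balances: escrow=350, investment=650
Event 6 (deposit 250 to escrow): escrow: 350 + 250 = 600. Balances: escrow=600, investment=650

Final balance of investment: 650

Answer: 650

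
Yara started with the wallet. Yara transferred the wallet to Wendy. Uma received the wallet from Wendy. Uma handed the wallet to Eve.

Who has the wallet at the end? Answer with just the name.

Tracking the wallet through each event:
Start: Yara has the wallet.
After event 1: Wendy has the wallet.
After event 2: Uma has the wallet.
After event 3: Eve has the wallet.

Answer: Eve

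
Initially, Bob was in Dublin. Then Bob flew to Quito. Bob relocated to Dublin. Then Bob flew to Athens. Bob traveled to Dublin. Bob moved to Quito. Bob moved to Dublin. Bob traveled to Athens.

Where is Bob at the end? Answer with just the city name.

Answer: Athens

Derivation:
Tracking Bob's location:
Start: Bob is in Dublin.
After move 1: Dublin -> Quito. Bob is in Quito.
After move 2: Quito -> Dublin. Bob is in Dublin.
After move 3: Dublin -> Athens. Bob is in Athens.
After move 4: Athens -> Dublin. Bob is in Dublin.
After move 5: Dublin -> Quito. Bob is in Quito.
After move 6: Quito -> Dublin. Bob is in Dublin.
After move 7: Dublin -> Athens. Bob is in Athens.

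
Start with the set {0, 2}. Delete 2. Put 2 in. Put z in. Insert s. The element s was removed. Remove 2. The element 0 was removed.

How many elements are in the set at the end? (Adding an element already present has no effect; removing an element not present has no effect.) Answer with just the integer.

Answer: 1

Derivation:
Tracking the set through each operation:
Start: {0, 2}
Event 1 (remove 2): removed. Set: {0}
Event 2 (add 2): added. Set: {0, 2}
Event 3 (add z): added. Set: {0, 2, z}
Event 4 (add s): added. Set: {0, 2, s, z}
Event 5 (remove s): removed. Set: {0, 2, z}
Event 6 (remove 2): removed. Set: {0, z}
Event 7 (remove 0): removed. Set: {z}

Final set: {z} (size 1)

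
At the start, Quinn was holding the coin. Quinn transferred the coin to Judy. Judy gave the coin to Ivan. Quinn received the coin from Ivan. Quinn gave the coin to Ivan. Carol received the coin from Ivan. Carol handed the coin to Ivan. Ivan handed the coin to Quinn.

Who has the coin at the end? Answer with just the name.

Answer: Quinn

Derivation:
Tracking the coin through each event:
Start: Quinn has the coin.
After event 1: Judy has the coin.
After event 2: Ivan has the coin.
After event 3: Quinn has the coin.
After event 4: Ivan has the coin.
After event 5: Carol has the coin.
After event 6: Ivan has the coin.
After event 7: Quinn has the coin.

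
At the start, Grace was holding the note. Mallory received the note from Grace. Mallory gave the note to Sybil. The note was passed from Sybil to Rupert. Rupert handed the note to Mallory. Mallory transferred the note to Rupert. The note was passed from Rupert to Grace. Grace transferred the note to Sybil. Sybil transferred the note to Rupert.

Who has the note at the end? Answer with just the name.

Answer: Rupert

Derivation:
Tracking the note through each event:
Start: Grace has the note.
After event 1: Mallory has the note.
After event 2: Sybil has the note.
After event 3: Rupert has the note.
After event 4: Mallory has the note.
After event 5: Rupert has the note.
After event 6: Grace has the note.
After event 7: Sybil has the note.
After event 8: Rupert has the note.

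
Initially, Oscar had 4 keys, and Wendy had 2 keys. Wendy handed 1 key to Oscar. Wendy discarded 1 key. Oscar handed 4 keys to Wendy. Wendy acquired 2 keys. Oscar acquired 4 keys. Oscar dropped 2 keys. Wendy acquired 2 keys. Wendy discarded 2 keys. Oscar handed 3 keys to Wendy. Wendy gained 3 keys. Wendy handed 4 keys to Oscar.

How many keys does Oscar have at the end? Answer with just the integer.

Answer: 4

Derivation:
Tracking counts step by step:
Start: Oscar=4, Wendy=2
Event 1 (Wendy -> Oscar, 1): Wendy: 2 -> 1, Oscar: 4 -> 5. State: Oscar=5, Wendy=1
Event 2 (Wendy -1): Wendy: 1 -> 0. State: Oscar=5, Wendy=0
Event 3 (Oscar -> Wendy, 4): Oscar: 5 -> 1, Wendy: 0 -> 4. State: Oscar=1, Wendy=4
Event 4 (Wendy +2): Wendy: 4 -> 6. State: Oscar=1, Wendy=6
Event 5 (Oscar +4): Oscar: 1 -> 5. State: Oscar=5, Wendy=6
Event 6 (Oscar -2): Oscar: 5 -> 3. State: Oscar=3, Wendy=6
Event 7 (Wendy +2): Wendy: 6 -> 8. State: Oscar=3, Wendy=8
Event 8 (Wendy -2): Wendy: 8 -> 6. State: Oscar=3, Wendy=6
Event 9 (Oscar -> Wendy, 3): Oscar: 3 -> 0, Wendy: 6 -> 9. State: Oscar=0, Wendy=9
Event 10 (Wendy +3): Wendy: 9 -> 12. State: Oscar=0, Wendy=12
Event 11 (Wendy -> Oscar, 4): Wendy: 12 -> 8, Oscar: 0 -> 4. State: Oscar=4, Wendy=8

Oscar's final count: 4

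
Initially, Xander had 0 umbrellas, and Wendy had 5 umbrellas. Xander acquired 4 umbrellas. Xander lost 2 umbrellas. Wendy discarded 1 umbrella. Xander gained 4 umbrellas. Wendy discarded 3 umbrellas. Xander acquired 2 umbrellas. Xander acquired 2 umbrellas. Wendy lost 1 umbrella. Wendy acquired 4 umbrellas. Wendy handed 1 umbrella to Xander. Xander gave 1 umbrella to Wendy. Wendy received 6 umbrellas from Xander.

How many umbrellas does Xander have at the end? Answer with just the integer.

Answer: 4

Derivation:
Tracking counts step by step:
Start: Xander=0, Wendy=5
Event 1 (Xander +4): Xander: 0 -> 4. State: Xander=4, Wendy=5
Event 2 (Xander -2): Xander: 4 -> 2. State: Xander=2, Wendy=5
Event 3 (Wendy -1): Wendy: 5 -> 4. State: Xander=2, Wendy=4
Event 4 (Xander +4): Xander: 2 -> 6. State: Xander=6, Wendy=4
Event 5 (Wendy -3): Wendy: 4 -> 1. State: Xander=6, Wendy=1
Event 6 (Xander +2): Xander: 6 -> 8. State: Xander=8, Wendy=1
Event 7 (Xander +2): Xander: 8 -> 10. State: Xander=10, Wendy=1
Event 8 (Wendy -1): Wendy: 1 -> 0. State: Xander=10, Wendy=0
Event 9 (Wendy +4): Wendy: 0 -> 4. State: Xander=10, Wendy=4
Event 10 (Wendy -> Xander, 1): Wendy: 4 -> 3, Xander: 10 -> 11. State: Xander=11, Wendy=3
Event 11 (Xander -> Wendy, 1): Xander: 11 -> 10, Wendy: 3 -> 4. State: Xander=10, Wendy=4
Event 12 (Xander -> Wendy, 6): Xander: 10 -> 4, Wendy: 4 -> 10. State: Xander=4, Wendy=10

Xander's final count: 4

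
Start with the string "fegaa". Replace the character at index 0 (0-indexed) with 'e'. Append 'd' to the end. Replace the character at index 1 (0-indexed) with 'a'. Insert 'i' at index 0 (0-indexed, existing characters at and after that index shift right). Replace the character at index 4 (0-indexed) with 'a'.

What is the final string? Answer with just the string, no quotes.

Answer: ieagaad

Derivation:
Applying each edit step by step:
Start: "fegaa"
Op 1 (replace idx 0: 'f' -> 'e'): "fegaa" -> "eegaa"
Op 2 (append 'd'): "eegaa" -> "eegaad"
Op 3 (replace idx 1: 'e' -> 'a'): "eegaad" -> "eagaad"
Op 4 (insert 'i' at idx 0): "eagaad" -> "ieagaad"
Op 5 (replace idx 4: 'a' -> 'a'): "ieagaad" -> "ieagaad"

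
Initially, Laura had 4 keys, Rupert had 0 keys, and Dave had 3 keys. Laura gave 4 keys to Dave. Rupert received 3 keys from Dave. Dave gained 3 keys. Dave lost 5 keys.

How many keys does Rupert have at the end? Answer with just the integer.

Tracking counts step by step:
Start: Laura=4, Rupert=0, Dave=3
Event 1 (Laura -> Dave, 4): Laura: 4 -> 0, Dave: 3 -> 7. State: Laura=0, Rupert=0, Dave=7
Event 2 (Dave -> Rupert, 3): Dave: 7 -> 4, Rupert: 0 -> 3. State: Laura=0, Rupert=3, Dave=4
Event 3 (Dave +3): Dave: 4 -> 7. State: Laura=0, Rupert=3, Dave=7
Event 4 (Dave -5): Dave: 7 -> 2. State: Laura=0, Rupert=3, Dave=2

Rupert's final count: 3

Answer: 3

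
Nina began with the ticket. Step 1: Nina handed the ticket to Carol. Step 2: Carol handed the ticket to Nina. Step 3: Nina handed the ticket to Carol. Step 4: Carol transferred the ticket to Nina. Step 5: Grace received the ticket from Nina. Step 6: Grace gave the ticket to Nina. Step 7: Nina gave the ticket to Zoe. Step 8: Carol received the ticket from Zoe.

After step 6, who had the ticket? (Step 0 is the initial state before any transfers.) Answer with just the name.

Answer: Nina

Derivation:
Tracking the ticket holder through step 6:
After step 0 (start): Nina
After step 1: Carol
After step 2: Nina
After step 3: Carol
After step 4: Nina
After step 5: Grace
After step 6: Nina

At step 6, the holder is Nina.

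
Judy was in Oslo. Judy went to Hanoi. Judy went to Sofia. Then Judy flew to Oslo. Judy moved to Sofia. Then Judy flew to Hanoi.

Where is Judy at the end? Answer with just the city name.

Answer: Hanoi

Derivation:
Tracking Judy's location:
Start: Judy is in Oslo.
After move 1: Oslo -> Hanoi. Judy is in Hanoi.
After move 2: Hanoi -> Sofia. Judy is in Sofia.
After move 3: Sofia -> Oslo. Judy is in Oslo.
After move 4: Oslo -> Sofia. Judy is in Sofia.
After move 5: Sofia -> Hanoi. Judy is in Hanoi.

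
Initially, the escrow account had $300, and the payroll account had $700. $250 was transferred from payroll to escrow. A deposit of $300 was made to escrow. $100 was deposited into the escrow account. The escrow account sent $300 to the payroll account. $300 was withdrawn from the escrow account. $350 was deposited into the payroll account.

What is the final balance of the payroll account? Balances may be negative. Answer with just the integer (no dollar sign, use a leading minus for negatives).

Tracking account balances step by step:
Start: escrow=300, payroll=700
Event 1 (transfer 250 payroll -> escrow): payroll: 700 - 250 = 450, escrow: 300 + 250 = 550. Balances: escrow=550, payroll=450
Event 2 (deposit 300 to escrow): escrow: 550 + 300 = 850. Balances: escrow=850, payroll=450
Event 3 (deposit 100 to escrow): escrow: 850 + 100 = 950. Balances: escrow=950, payroll=450
Event 4 (transfer 300 escrow -> payroll): escrow: 950 - 300 = 650, payroll: 450 + 300 = 750. Balances: escrow=650, payroll=750
Event 5 (withdraw 300 from escrow): escrow: 650 - 300 = 350. Balances: escrow=350, payroll=750
Event 6 (deposit 350 to payroll): payroll: 750 + 350 = 1100. Balances: escrow=350, payroll=1100

Final balance of payroll: 1100

Answer: 1100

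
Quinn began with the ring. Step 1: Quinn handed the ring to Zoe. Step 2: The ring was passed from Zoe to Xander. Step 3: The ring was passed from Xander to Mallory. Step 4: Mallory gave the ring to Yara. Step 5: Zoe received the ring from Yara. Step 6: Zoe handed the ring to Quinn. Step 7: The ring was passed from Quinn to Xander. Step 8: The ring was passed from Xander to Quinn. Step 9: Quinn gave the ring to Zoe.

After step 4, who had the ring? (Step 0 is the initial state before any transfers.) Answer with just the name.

Tracking the ring holder through step 4:
After step 0 (start): Quinn
After step 1: Zoe
After step 2: Xander
After step 3: Mallory
After step 4: Yara

At step 4, the holder is Yara.

Answer: Yara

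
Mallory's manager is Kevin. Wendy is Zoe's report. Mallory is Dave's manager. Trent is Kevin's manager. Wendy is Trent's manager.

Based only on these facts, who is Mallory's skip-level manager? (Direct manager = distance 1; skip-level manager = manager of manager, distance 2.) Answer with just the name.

Reconstructing the manager chain from the given facts:
  Zoe -> Wendy -> Trent -> Kevin -> Mallory -> Dave
(each arrow means 'manager of the next')
Positions in the chain (0 = top):
  position of Zoe: 0
  position of Wendy: 1
  position of Trent: 2
  position of Kevin: 3
  position of Mallory: 4
  position of Dave: 5

Mallory is at position 4; the skip-level manager is 2 steps up the chain, i.e. position 2: Trent.

Answer: Trent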